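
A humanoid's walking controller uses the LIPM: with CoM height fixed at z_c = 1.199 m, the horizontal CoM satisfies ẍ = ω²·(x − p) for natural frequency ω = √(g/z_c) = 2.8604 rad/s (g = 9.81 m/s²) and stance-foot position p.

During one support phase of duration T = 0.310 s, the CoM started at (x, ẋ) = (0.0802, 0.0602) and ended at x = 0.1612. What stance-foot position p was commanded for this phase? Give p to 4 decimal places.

ωT = 2.8604·0.310 = 0.886724; cosh(ωT) = 1.419584, sinh(ωT) = 1.007581
x(T) = p + (x₀−p)·cosh(ωT) + (ẋ₀/ω)·sinh(ωT) ⇒ p·(1 − cosh) = x(T) − x₀·cosh − (ẋ₀/ω)·sinh
numerator   = 0.1612 − (0.0802)·1.419584 − (0.0602/2.8604)·1.007581 = 0.026144
denominator = 1 − 1.419584 = -0.419584
p = 0.026144 / -0.419584 = -0.0623

p = -0.0623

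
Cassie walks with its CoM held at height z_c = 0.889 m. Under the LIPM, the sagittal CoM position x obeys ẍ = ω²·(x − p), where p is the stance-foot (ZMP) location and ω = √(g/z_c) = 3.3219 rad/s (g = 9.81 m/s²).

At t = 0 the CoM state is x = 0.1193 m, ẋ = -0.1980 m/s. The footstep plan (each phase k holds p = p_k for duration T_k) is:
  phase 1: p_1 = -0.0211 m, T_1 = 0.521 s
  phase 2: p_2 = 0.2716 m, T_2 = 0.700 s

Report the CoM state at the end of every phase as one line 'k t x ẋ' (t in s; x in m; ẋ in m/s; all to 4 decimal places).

phase 1: p=-0.0211, T=0.521, ωT=1.730710, cosh=2.910909, sinh=2.733751; start (x,ẋ)=(0.119300, -0.198000) → end (x,ẋ)=(0.224648, 0.698647)
phase 2: p=0.2716, T=0.700, ωT=2.325330, cosh=5.163903, sinh=5.066152; start (x,ẋ)=(0.224648, 0.698647) → end (x,ẋ)=(1.094634, 2.817577)

1 0.5210 0.2246 0.6986
2 1.2210 1.0946 2.8176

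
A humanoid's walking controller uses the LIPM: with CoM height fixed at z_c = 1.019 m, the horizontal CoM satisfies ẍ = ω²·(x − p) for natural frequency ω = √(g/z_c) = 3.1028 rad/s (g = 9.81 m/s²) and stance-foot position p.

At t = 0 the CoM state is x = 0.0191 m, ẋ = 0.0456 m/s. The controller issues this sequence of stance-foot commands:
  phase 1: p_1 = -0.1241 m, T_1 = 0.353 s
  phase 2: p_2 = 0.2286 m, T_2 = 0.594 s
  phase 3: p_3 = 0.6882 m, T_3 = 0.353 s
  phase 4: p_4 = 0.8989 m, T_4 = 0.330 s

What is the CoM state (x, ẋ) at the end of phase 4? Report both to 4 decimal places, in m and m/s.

phase 1: p=-0.1241, T=0.353, ωT=1.095288, cosh=1.662244, sinh=1.327801; start (x,ẋ)=(0.019100, 0.045600) → end (x,ẋ)=(0.133447, 0.665768)
phase 2: p=0.2286, T=0.594, ωT=1.843063, cosh=3.237094, sinh=3.078762; start (x,ẋ)=(0.133447, 0.665768) → end (x,ẋ)=(0.581192, 1.246180)
phase 3: p=0.6882, T=0.353, ωT=1.095288, cosh=1.662244, sinh=1.327801; start (x,ẋ)=(0.581192, 1.246180) → end (x,ẋ)=(1.043612, 1.630592)
phase 4: p=0.8989, T=0.330, ωT=1.023924, cosh=1.571640, sinh=1.212458; start (x,ẋ)=(1.043612, 1.630592) → end (x,ẋ)=(1.763509, 3.107113)

x = 1.7635, ẋ = 3.1071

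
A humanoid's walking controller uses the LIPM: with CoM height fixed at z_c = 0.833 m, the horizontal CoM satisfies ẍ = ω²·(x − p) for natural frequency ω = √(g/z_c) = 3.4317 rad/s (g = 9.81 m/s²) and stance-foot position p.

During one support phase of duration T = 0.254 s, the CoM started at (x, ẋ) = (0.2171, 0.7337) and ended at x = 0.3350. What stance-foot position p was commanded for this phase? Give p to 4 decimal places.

p = 0.4469

ωT = 3.4317·0.254 = 0.871652; cosh(ωT) = 1.404558, sinh(ωT) = 0.986298
x(T) = p + (x₀−p)·cosh(ωT) + (ẋ₀/ω)·sinh(ωT) ⇒ p·(1 − cosh) = x(T) − x₀·cosh − (ẋ₀/ω)·sinh
numerator   = 0.3350 − (0.2171)·1.404558 − (0.7337/3.4317)·0.986298 = -0.180801
denominator = 1 − 1.404558 = -0.404558
p = -0.180801 / -0.404558 = 0.4469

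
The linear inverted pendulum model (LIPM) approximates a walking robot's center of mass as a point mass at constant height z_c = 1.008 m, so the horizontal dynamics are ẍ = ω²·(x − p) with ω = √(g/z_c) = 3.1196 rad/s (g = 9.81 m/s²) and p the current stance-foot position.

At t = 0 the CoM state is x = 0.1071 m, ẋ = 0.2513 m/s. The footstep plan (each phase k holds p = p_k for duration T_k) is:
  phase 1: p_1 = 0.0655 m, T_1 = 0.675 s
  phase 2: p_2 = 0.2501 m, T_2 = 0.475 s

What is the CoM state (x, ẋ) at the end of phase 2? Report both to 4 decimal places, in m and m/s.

x = 2.0300, ẋ = 5.6869

phase 1: p=0.0655, T=0.675, ωT=2.105730, cosh=4.167427, sinh=4.045670; start (x,ẋ)=(0.107100, 0.251300) → end (x,ẋ)=(0.564765, 1.572303)
phase 2: p=0.2501, T=0.475, ωT=1.481810, cosh=2.314065, sinh=2.086839; start (x,ẋ)=(0.564765, 1.572303) → end (x,ẋ)=(2.030038, 5.686910)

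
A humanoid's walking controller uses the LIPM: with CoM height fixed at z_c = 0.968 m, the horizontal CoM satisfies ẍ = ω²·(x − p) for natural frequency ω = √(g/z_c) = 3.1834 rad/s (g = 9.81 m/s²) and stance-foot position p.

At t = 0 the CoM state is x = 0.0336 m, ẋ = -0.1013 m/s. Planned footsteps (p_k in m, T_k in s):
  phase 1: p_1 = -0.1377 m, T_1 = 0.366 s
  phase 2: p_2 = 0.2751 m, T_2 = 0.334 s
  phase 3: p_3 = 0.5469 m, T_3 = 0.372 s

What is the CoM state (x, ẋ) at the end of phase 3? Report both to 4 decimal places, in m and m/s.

phase 1: p=-0.1377, T=0.366, ωT=1.165124, cosh=1.759103, sinh=1.447219; start (x,ẋ)=(0.033600, -0.101300) → end (x,ẋ)=(0.117582, 0.610995)
phase 2: p=0.2751, T=0.334, ωT=1.063256, cosh=1.620556, sinh=1.275227; start (x,ẋ)=(0.117582, 0.610995) → end (x,ẋ)=(0.264589, 0.350698)
phase 3: p=0.5469, T=0.372, ωT=1.184225, cosh=1.787068, sinh=1.481085; start (x,ẋ)=(0.264589, 0.350698) → end (x,ẋ)=(0.205555, -0.704340)

x = 0.2056, ẋ = -0.7043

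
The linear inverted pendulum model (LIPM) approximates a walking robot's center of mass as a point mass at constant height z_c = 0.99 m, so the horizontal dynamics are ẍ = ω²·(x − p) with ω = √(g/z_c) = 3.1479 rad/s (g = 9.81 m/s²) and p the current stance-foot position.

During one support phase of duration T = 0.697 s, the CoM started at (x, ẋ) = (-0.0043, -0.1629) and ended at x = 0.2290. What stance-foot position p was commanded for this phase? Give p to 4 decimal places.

ωT = 3.1479·0.697 = 2.194086; cosh(ωT) = 4.541630, sinh(ωT) = 4.430170
x(T) = p + (x₀−p)·cosh(ωT) + (ẋ₀/ω)·sinh(ωT) ⇒ p·(1 − cosh) = x(T) − x₀·cosh − (ẋ₀/ω)·sinh
numerator   = 0.2290 − (-0.0043)·4.541630 − (-0.1629/3.1479)·4.430170 = 0.477785
denominator = 1 − 4.541630 = -3.541630
p = 0.477785 / -3.541630 = -0.1349

p = -0.1349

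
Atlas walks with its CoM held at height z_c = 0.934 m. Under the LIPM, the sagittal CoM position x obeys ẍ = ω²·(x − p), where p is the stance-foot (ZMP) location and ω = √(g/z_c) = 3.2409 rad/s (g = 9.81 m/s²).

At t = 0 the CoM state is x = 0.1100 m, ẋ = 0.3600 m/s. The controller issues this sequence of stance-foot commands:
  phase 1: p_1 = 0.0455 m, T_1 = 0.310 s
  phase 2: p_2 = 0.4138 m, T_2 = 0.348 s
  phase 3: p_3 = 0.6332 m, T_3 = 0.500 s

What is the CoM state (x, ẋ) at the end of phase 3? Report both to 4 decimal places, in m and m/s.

x = 0.9129, ẋ = 1.1273

phase 1: p=0.0455, T=0.310, ωT=1.004679, cosh=1.548596, sinh=1.182434; start (x,ẋ)=(0.110000, 0.360000) → end (x,ẋ)=(0.276730, 0.804668)
phase 2: p=0.4138, T=0.348, ωT=1.127833, cosh=1.706345, sinh=1.382611; start (x,ẋ)=(0.276730, 0.804668) → end (x,ẋ)=(0.523193, 0.758842)
phase 3: p=0.6332, T=0.500, ωT=1.620450, cosh=2.626587, sinh=2.428778; start (x,ẋ)=(0.523193, 0.758842) → end (x,ẋ)=(0.912944, 1.127252)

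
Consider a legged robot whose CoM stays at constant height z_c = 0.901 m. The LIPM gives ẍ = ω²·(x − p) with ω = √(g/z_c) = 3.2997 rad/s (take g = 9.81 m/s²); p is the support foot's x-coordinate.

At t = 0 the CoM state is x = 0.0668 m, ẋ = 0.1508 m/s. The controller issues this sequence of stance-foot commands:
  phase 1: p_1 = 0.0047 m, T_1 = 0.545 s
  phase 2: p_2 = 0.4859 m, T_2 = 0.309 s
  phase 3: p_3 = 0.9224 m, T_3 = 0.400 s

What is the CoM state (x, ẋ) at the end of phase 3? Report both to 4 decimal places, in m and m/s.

phase 1: p=0.0047, T=0.545, ωT=1.798337, cosh=3.102583, sinh=2.937009; start (x,ẋ)=(0.066800, 0.150800) → end (x,ẋ)=(0.331595, 1.069696)
phase 2: p=0.4859, T=0.309, ωT=1.019607, cosh=1.566421, sinh=1.205685; start (x,ẋ)=(0.331595, 1.069696) → end (x,ẋ)=(0.635052, 1.061708)
phase 3: p=0.9224, T=0.400, ωT=1.319880, cosh=2.005070, sinh=1.737902; start (x,ẋ)=(0.635052, 1.061708) → end (x,ẋ)=(0.905433, 0.480986)

x = 0.9054, ẋ = 0.4810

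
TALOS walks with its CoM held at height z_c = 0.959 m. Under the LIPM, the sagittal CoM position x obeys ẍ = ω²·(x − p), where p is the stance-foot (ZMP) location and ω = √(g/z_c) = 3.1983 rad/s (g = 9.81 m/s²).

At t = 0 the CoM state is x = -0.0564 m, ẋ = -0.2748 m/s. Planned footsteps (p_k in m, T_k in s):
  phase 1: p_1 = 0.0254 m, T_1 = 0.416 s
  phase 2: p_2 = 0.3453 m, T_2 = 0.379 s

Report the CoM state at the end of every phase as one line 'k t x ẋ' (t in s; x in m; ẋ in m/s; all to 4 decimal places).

phase 1: p=0.0254, T=0.416, ωT=1.330493, cosh=2.023627, sinh=1.759280; start (x,ẋ)=(-0.056400, -0.274800) → end (x,ẋ)=(-0.291291, -1.016357)
phase 2: p=0.3453, T=0.379, ωT=1.212156, cosh=1.829138, sinh=1.531583; start (x,ẋ)=(-0.291291, -1.016357) → end (x,ẋ)=(-1.305821, -4.977376)

1 0.4160 -0.2913 -1.0164
2 0.7950 -1.3058 -4.9774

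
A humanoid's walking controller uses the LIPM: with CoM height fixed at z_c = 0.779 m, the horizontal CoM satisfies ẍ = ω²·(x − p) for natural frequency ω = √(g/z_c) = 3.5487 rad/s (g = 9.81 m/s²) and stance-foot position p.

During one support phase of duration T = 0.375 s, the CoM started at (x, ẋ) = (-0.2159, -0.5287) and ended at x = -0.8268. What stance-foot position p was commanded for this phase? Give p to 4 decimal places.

p = 0.1246

ωT = 3.5487·0.375 = 1.330763; cosh(ωT) = 2.024102, sinh(ωT) = 1.759826
x(T) = p + (x₀−p)·cosh(ωT) + (ẋ₀/ω)·sinh(ωT) ⇒ p·(1 − cosh) = x(T) − x₀·cosh − (ẋ₀/ω)·sinh
numerator   = -0.8268 − (-0.2159)·2.024102 − (-0.5287/3.5487)·1.759826 = -0.127610
denominator = 1 − 2.024102 = -1.024102
p = -0.127610 / -1.024102 = 0.1246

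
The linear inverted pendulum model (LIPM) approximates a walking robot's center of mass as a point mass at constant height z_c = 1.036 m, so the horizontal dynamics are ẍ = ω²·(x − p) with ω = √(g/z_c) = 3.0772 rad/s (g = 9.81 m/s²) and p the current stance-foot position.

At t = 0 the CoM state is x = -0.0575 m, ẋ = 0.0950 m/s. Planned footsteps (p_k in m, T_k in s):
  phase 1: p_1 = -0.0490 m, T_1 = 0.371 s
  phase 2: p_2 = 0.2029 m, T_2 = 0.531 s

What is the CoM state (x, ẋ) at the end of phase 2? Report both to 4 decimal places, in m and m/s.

phase 1: p=-0.0490, T=0.371, ωT=1.141641, cosh=1.725599, sinh=1.406305; start (x,ẋ)=(-0.057500, 0.095000) → end (x,ẋ)=(-0.020252, 0.127148)
phase 2: p=0.2029, T=0.531, ωT=1.633993, cosh=2.659723, sinh=2.464574; start (x,ẋ)=(-0.020252, 0.127148) → end (x,ẋ)=(-0.288787, -1.354201)

x = -0.2888, ẋ = -1.3542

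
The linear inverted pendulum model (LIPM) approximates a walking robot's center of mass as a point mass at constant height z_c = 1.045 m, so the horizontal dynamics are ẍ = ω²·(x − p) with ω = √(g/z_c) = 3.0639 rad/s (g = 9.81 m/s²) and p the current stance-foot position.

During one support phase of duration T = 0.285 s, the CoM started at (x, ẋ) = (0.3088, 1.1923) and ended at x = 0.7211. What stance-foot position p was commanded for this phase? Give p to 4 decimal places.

p = 0.2408

ωT = 3.0639·0.285 = 0.873211; cosh(ωT) = 1.406098, sinh(ωT) = 0.988490
x(T) = p + (x₀−p)·cosh(ωT) + (ẋ₀/ω)·sinh(ωT) ⇒ p·(1 − cosh) = x(T) − x₀·cosh − (ẋ₀/ω)·sinh
numerator   = 0.7211 − (0.3088)·1.406098 − (1.1923/3.0639)·0.988490 = -0.097769
denominator = 1 − 1.406098 = -0.406098
p = -0.097769 / -0.406098 = 0.2408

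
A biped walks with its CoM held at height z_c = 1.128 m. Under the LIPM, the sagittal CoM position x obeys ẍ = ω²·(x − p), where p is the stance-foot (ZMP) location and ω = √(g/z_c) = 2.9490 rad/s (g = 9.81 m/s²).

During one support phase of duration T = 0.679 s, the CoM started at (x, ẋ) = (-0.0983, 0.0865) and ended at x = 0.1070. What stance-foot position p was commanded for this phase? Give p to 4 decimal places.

p = -0.1339

ωT = 2.9490·0.679 = 2.002371; cosh(ωT) = 3.770806, sinh(ωT) = 3.635791
x(T) = p + (x₀−p)·cosh(ωT) + (ẋ₀/ω)·sinh(ωT) ⇒ p·(1 − cosh) = x(T) − x₀·cosh − (ẋ₀/ω)·sinh
numerator   = 0.1070 − (-0.0983)·3.770806 − (0.0865/2.9490)·3.635791 = 0.371025
denominator = 1 − 3.770806 = -2.770806
p = 0.371025 / -2.770806 = -0.1339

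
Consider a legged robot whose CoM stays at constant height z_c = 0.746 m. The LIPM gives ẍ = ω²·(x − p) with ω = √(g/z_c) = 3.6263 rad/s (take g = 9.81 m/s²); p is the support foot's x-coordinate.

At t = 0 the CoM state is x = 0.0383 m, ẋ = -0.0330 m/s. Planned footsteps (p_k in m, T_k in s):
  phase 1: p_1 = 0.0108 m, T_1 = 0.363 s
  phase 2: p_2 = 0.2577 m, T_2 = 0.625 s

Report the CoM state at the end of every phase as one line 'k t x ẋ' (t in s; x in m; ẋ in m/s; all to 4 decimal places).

phase 1: p=0.0108, T=0.363, ωT=1.316347, cosh=1.998942, sinh=1.730829; start (x,ẋ)=(0.038300, -0.033000) → end (x,ẋ)=(0.050020, 0.106639)
phase 2: p=0.2577, T=0.625, ωT=2.266437, cosh=4.874330, sinh=4.770649; start (x,ẋ)=(0.050020, 0.106639) → end (x,ẋ)=(-0.614310, -3.073030)

1 0.3630 0.0500 0.1066
2 0.9880 -0.6143 -3.0730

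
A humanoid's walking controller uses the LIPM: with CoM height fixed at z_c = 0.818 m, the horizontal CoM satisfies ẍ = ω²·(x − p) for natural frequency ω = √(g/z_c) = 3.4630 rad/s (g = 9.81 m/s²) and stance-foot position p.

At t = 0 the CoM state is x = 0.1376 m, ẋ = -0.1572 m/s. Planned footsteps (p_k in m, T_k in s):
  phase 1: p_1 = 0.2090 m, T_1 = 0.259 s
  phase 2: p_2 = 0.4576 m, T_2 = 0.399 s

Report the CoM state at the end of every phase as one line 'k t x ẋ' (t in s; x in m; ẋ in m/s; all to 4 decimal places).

phase 1: p=0.2090, T=0.259, ωT=0.896917, cosh=1.429928, sinh=1.022103; start (x,ẋ)=(0.137600, -0.157200) → end (x,ẋ)=(0.060506, -0.477508)
phase 2: p=0.4576, T=0.399, ωT=1.381737, cosh=2.116477, sinh=1.865335; start (x,ẋ)=(0.060506, -0.477508) → end (x,ẋ)=(-0.640050, -3.575728)

1 0.2590 0.0605 -0.4775
2 0.6580 -0.6400 -3.5757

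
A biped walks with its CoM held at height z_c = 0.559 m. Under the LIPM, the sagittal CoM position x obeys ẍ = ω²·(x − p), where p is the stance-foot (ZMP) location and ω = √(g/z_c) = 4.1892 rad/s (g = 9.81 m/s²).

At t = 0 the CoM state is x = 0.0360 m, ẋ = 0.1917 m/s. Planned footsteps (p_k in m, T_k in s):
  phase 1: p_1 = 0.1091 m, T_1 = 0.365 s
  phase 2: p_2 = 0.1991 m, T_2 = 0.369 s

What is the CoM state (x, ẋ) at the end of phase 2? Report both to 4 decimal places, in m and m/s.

phase 1: p=0.1091, T=0.365, ωT=1.529058, cosh=2.415284, sinh=2.198544; start (x,ẋ)=(0.036000, 0.191700) → end (x,ẋ)=(0.033149, -0.210251)
phase 2: p=0.1991, T=0.369, ωT=1.545815, cosh=2.452466, sinh=2.239327; start (x,ẋ)=(0.033149, -0.210251) → end (x,ẋ)=(-0.320278, -2.072416)

x = -0.3203, ẋ = -2.0724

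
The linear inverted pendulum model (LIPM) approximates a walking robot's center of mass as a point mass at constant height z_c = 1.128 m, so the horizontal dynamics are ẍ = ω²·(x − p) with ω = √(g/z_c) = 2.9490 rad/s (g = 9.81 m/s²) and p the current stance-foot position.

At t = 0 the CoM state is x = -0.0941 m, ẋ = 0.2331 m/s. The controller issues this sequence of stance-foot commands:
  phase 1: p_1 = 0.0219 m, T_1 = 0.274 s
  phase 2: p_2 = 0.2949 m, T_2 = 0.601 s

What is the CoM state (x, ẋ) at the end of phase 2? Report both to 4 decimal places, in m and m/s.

x = -0.7829, ẋ = -2.9980

phase 1: p=0.0219, T=0.274, ωT=0.808026, cosh=1.344606, sinh=0.898869; start (x,ẋ)=(-0.094100, 0.233100) → end (x,ẋ)=(-0.063024, 0.005939)
phase 2: p=0.2949, T=0.601, ωT=1.772349, cosh=3.027297, sinh=2.857363; start (x,ẋ)=(-0.063024, 0.005939) → end (x,ẋ)=(-0.782889, -2.998022)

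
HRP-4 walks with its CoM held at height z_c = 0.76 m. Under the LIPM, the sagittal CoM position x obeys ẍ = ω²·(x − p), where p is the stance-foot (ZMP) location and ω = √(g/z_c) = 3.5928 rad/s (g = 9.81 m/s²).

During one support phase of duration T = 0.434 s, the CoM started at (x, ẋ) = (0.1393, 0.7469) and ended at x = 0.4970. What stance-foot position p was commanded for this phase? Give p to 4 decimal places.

ωT = 3.5928·0.434 = 1.559275; cosh(ωT) = 2.482831, sinh(ωT) = 2.272542
x(T) = p + (x₀−p)·cosh(ωT) + (ẋ₀/ω)·sinh(ωT) ⇒ p·(1 − cosh) = x(T) − x₀·cosh − (ẋ₀/ω)·sinh
numerator   = 0.4970 − (0.1393)·2.482831 − (0.7469/3.5928)·2.272542 = -0.321293
denominator = 1 − 2.482831 = -1.482831
p = -0.321293 / -1.482831 = 0.2167

p = 0.2167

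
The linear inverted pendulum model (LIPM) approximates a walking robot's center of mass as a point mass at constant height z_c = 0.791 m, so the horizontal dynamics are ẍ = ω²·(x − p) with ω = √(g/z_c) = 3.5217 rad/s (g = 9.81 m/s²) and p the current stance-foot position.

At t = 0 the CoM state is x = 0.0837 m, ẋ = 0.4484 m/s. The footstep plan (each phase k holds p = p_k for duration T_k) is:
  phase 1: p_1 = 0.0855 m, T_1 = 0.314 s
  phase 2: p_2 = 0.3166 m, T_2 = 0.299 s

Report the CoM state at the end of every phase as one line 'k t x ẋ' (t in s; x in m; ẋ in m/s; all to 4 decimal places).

phase 1: p=0.0855, T=0.314, ωT=1.105814, cosh=1.676312, sinh=1.345371; start (x,ẋ)=(0.083700, 0.448400) → end (x,ẋ)=(0.253782, 0.743130)
phase 2: p=0.3166, T=0.299, ωT=1.052988, cosh=1.607548, sinh=1.258655; start (x,ẋ)=(0.253782, 0.743130) → end (x,ẋ)=(0.481211, 0.916169)

1 0.3140 0.2538 0.7431
2 0.6130 0.4812 0.9162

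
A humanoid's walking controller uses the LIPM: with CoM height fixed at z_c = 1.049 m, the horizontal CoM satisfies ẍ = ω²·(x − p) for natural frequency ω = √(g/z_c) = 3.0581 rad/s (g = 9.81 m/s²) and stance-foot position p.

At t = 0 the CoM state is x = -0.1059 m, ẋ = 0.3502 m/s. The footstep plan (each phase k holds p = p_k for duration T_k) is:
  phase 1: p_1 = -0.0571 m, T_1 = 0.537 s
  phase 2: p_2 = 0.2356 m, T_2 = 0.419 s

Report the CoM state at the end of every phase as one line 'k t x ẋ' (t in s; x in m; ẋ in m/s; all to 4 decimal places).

1 0.5370 0.0969 0.5675
2 0.9560 0.2749 0.3955

phase 1: p=-0.0571, T=0.537, ωT=1.642200, cosh=2.680038, sinh=2.486484; start (x,ẋ)=(-0.105900, 0.350200) → end (x,ẋ)=(0.096855, 0.567478)
phase 2: p=0.2356, T=0.419, ωT=1.281344, cosh=1.939570, sinh=1.661906; start (x,ẋ)=(0.096855, 0.567478) → end (x,ẋ)=(0.274887, 0.395524)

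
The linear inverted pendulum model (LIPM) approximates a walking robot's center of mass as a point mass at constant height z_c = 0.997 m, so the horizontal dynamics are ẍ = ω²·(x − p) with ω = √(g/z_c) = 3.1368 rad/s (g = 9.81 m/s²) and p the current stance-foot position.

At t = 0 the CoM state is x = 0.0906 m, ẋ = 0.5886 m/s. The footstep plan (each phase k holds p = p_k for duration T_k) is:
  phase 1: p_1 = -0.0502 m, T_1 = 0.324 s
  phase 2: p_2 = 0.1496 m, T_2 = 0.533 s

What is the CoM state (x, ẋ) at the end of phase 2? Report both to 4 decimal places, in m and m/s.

x = 2.0125, ẋ = 5.9714

phase 1: p=-0.0502, T=0.324, ωT=1.016323, cosh=1.562470, sinh=1.200547; start (x,ẋ)=(0.090600, 0.588600) → end (x,ẋ)=(0.395071, 1.449905)
phase 2: p=0.1496, T=0.533, ωT=1.671914, cosh=2.755117, sinh=2.567230; start (x,ẋ)=(0.395071, 1.449905) → end (x,ẋ)=(2.012536, 5.971405)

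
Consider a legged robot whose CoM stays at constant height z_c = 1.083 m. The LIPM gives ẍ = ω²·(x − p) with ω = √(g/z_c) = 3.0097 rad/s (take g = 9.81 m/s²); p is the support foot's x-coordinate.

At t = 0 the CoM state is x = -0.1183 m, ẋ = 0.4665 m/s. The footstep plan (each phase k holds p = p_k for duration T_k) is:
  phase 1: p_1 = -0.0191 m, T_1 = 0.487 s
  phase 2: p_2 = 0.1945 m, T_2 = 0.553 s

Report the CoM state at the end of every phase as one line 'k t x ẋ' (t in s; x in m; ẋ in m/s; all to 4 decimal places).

1 0.4870 0.0724 0.4520
2 1.0400 0.2428 0.3005

phase 1: p=-0.0191, T=0.487, ωT=1.465724, cosh=2.280794, sinh=2.049883; start (x,ẋ)=(-0.118300, 0.466500) → end (x,ẋ)=(0.072375, 0.451973)
phase 2: p=0.1945, T=0.553, ωT=1.664364, cosh=2.735812, sinh=2.546501; start (x,ẋ)=(0.072375, 0.451973) → end (x,ẋ)=(0.242801, 0.300519)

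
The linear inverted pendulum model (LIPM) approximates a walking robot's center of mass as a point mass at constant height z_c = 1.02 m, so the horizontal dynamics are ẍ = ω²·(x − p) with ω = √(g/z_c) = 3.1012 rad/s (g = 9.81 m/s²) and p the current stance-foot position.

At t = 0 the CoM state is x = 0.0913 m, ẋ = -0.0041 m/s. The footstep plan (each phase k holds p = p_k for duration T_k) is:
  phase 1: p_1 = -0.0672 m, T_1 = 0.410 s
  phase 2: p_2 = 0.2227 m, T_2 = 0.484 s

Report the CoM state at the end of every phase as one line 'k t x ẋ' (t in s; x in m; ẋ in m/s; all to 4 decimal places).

phase 1: p=-0.0672, T=0.410, ωT=1.271492, cosh=1.923291, sinh=1.642878; start (x,ẋ)=(0.091300, -0.004100) → end (x,ẋ)=(0.235470, 0.799655)
phase 2: p=0.2227, T=0.484, ωT=1.500981, cosh=2.354499, sinh=2.131588; start (x,ẋ)=(0.235470, 0.799655) → end (x,ẋ)=(0.802403, 1.967201)

1 0.4100 0.2355 0.7997
2 0.8940 0.8024 1.9672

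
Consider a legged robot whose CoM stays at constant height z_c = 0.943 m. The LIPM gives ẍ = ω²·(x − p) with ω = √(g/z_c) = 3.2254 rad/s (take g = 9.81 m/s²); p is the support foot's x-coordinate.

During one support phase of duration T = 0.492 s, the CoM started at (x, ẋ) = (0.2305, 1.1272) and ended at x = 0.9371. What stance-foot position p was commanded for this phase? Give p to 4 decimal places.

p = 0.3028

ωT = 3.2254·0.492 = 1.586897; cosh(ωT) = 2.546557, sinh(ωT) = 2.341998
x(T) = p + (x₀−p)·cosh(ωT) + (ẋ₀/ω)·sinh(ωT) ⇒ p·(1 − cosh) = x(T) − x₀·cosh − (ẋ₀/ω)·sinh
numerator   = 0.9371 − (0.2305)·2.546557 − (1.1272/3.2254)·2.341998 = -0.468354
denominator = 1 − 2.546557 = -1.546557
p = -0.468354 / -1.546557 = 0.3028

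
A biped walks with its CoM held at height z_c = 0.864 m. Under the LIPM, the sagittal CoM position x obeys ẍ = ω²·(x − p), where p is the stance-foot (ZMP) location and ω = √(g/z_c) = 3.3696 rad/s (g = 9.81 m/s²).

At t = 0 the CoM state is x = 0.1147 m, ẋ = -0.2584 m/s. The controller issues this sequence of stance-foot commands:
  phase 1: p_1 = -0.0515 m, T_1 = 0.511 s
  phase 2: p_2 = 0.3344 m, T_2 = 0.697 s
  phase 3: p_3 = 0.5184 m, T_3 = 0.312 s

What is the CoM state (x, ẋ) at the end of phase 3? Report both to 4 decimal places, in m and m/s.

x = 1.9390, ẋ = 5.0421

phase 1: p=-0.0515, T=0.511, ωT=1.721866, cosh=2.886845, sinh=2.708112; start (x,ẋ)=(0.114700, -0.258400) → end (x,ẋ)=(0.220620, 0.770657)
phase 2: p=0.3344, T=0.697, ωT=2.348611, cosh=5.283260, sinh=5.187758; start (x,ẋ)=(0.220620, 0.770657) → end (x,ẋ)=(0.919757, 2.082632)
phase 3: p=0.5184, T=0.312, ωT=1.051315, cosh=1.605445, sinh=1.255967; start (x,ẋ)=(0.919757, 2.082632) → end (x,ẋ)=(1.939026, 5.042137)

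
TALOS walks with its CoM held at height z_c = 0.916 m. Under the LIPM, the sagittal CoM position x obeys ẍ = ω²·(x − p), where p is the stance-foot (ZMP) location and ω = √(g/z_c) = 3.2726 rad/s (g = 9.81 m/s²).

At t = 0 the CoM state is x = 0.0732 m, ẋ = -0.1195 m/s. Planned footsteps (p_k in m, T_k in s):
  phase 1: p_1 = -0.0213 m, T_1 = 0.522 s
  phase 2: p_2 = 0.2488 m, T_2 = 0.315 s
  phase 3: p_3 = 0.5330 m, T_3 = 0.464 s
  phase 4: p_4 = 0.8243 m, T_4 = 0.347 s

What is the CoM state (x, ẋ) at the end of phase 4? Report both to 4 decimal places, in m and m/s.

phase 1: p=-0.0213, T=0.522, ωT=1.708297, cosh=2.850364, sinh=2.669190; start (x,ẋ)=(0.073200, -0.119500) → end (x,ẋ)=(0.150593, 0.484857)
phase 2: p=0.2488, T=0.315, ωT=1.030869, cosh=1.580099, sinh=1.223402; start (x,ẋ)=(0.150593, 0.484857) → end (x,ẋ)=(0.274878, 0.372931)
phase 3: p=0.5330, T=0.464, ωT=1.518486, cosh=2.392177, sinh=2.173133; start (x,ẋ)=(0.274878, 0.372931) → end (x,ẋ)=(0.163168, -0.943591)
phase 4: p=0.8243, T=0.347, ωT=1.135592, cosh=1.717124, sinh=1.395892; start (x,ẋ)=(0.163168, -0.943591) → end (x,ẋ)=(-0.713424, -4.640444)

x = -0.7134, ẋ = -4.6404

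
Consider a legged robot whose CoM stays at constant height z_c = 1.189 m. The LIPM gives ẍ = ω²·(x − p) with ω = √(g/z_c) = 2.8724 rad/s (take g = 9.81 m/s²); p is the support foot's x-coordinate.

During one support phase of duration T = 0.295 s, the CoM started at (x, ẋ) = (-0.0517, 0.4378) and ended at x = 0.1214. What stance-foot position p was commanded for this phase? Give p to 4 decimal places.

p = -0.1250

ωT = 2.8724·0.295 = 0.847358; cosh(ωT) = 1.381010, sinh(ωT) = 0.952464
x(T) = p + (x₀−p)·cosh(ωT) + (ẋ₀/ω)·sinh(ωT) ⇒ p·(1 − cosh) = x(T) − x₀·cosh − (ẋ₀/ω)·sinh
numerator   = 0.1214 − (-0.0517)·1.381010 − (0.4378/2.8724)·0.952464 = 0.047627
denominator = 1 − 1.381010 = -0.381010
p = 0.047627 / -0.381010 = -0.1250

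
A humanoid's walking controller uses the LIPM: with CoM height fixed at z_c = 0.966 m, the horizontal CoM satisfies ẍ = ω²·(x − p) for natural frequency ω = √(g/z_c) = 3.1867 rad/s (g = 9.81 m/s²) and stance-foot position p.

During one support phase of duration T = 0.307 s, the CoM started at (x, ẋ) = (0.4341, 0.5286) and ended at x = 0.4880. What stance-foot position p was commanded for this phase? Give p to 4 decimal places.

p = 0.6958

ωT = 3.1867·0.307 = 0.978317; cosh(ωT) = 1.517959, sinh(ωT) = 1.142016
x(T) = p + (x₀−p)·cosh(ωT) + (ẋ₀/ω)·sinh(ωT) ⇒ p·(1 − cosh) = x(T) − x₀·cosh − (ẋ₀/ω)·sinh
numerator   = 0.4880 − (0.4341)·1.517959 − (0.5286/3.1867)·1.142016 = -0.360380
denominator = 1 − 1.517959 = -0.517959
p = -0.360380 / -0.517959 = 0.6958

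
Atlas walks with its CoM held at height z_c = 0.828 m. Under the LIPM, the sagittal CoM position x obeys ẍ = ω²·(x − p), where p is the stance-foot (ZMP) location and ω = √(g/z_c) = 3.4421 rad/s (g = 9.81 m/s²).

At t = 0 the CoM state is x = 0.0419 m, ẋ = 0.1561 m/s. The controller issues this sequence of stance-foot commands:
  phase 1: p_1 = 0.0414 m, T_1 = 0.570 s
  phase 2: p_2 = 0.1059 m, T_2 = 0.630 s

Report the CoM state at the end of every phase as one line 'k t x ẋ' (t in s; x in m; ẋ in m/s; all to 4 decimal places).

phase 1: p=0.0414, T=0.570, ωT=1.961997, cosh=3.627048, sinh=3.486471; start (x,ẋ)=(0.041900, 0.156100) → end (x,ẋ)=(0.201326, 0.572183)
phase 2: p=0.1059, T=0.630, ωT=2.168523, cosh=4.429852, sinh=4.315506; start (x,ẋ)=(0.201326, 0.572183) → end (x,ẋ)=(1.245991, 3.952176)

1 0.5700 0.2013 0.5722
2 1.2000 1.2460 3.9522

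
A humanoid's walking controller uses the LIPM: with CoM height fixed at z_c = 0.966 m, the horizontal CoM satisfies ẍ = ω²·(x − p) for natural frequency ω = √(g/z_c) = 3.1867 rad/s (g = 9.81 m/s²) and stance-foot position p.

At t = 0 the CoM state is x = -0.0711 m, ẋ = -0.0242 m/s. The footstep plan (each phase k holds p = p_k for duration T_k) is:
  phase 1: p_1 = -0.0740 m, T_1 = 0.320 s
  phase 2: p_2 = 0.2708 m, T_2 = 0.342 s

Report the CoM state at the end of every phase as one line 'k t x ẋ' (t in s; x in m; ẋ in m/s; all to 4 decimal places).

1 0.3200 -0.0786 -0.0268
2 0.6620 -0.3186 -1.5127

phase 1: p=-0.0740, T=0.320, ωT=1.019744, cosh=1.566586, sinh=1.205899; start (x,ẋ)=(-0.071100, -0.024200) → end (x,ẋ)=(-0.078615, -0.026767)
phase 2: p=0.2708, T=0.342, ωT=1.089851, cosh=1.655049, sinh=1.318783; start (x,ẋ)=(-0.078615, -0.026767) → end (x,ẋ)=(-0.318576, -1.512738)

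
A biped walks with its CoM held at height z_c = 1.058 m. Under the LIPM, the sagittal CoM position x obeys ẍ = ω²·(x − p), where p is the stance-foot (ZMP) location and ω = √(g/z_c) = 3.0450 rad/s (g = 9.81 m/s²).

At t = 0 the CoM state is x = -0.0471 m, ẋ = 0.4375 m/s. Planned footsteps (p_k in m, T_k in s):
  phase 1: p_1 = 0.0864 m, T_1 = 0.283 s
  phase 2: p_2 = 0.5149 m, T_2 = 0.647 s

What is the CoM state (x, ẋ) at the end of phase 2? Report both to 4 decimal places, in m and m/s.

phase 1: p=0.0864, T=0.283, ωT=0.861735, cosh=1.394846, sinh=0.972418; start (x,ẋ)=(-0.047100, 0.437500) → end (x,ẋ)=(0.039903, 0.214950)
phase 2: p=0.5149, T=0.647, ωT=1.970115, cosh=3.655471, sinh=3.516030; start (x,ẋ)=(0.039903, 0.214950) → end (x,ẋ)=(-0.973236, -4.299720)

x = -0.9732, ẋ = -4.2997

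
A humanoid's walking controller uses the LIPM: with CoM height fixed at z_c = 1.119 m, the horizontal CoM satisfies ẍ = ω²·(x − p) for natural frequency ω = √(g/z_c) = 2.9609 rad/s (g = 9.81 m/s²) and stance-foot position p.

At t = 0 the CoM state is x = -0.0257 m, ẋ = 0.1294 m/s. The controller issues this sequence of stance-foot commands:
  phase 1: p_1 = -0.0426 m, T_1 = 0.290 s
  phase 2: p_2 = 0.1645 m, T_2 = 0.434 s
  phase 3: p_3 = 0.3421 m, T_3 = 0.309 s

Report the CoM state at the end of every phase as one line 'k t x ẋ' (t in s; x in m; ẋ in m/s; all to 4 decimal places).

1 0.2900 0.0232 0.2286
2 0.7240 0.0185 -0.2534
3 1.0330 -0.2164 -1.3714

phase 1: p=-0.0426, T=0.290, ωT=0.858661, cosh=1.391864, sinh=0.968135; start (x,ẋ)=(-0.025700, 0.129400) → end (x,ẋ)=(0.023233, 0.228552)
phase 2: p=0.1645, T=0.434, ωT=1.285031, cosh=1.945710, sinh=1.669068; start (x,ẋ)=(0.023233, 0.228552) → end (x,ẋ)=(0.018470, -0.253439)
phase 3: p=0.3421, T=0.309, ωT=0.914918, cosh=1.448560, sinh=1.048011; start (x,ẋ)=(0.018470, -0.253439) → end (x,ẋ)=(-0.216402, -1.371362)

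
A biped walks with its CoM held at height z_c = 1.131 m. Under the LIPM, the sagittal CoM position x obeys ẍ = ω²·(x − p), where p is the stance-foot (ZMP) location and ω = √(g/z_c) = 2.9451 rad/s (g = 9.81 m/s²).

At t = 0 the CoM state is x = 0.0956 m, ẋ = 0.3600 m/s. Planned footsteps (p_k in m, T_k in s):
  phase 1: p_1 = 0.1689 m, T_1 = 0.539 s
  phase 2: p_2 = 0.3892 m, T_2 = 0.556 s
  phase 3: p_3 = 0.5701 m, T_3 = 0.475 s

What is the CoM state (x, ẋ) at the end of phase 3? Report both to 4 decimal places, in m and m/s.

x = 0.3736, ẋ = -0.4105

phase 1: p=0.1689, T=0.539, ωT=1.587409, cosh=2.547757, sinh=2.343302; start (x,ẋ)=(0.095600, 0.360000) → end (x,ẋ)=(0.268588, 0.411330)
phase 2: p=0.3892, T=0.556, ωT=1.637476, cosh=2.668321, sinh=2.473851; start (x,ẋ)=(0.268588, 0.411330) → end (x,ẋ)=(0.412880, 0.218810)
phase 3: p=0.5701, T=0.475, ωT=1.398923, cosh=2.148848, sinh=1.901985; start (x,ẋ)=(0.412880, 0.218810) → end (x,ẋ)=(0.373568, -0.410485)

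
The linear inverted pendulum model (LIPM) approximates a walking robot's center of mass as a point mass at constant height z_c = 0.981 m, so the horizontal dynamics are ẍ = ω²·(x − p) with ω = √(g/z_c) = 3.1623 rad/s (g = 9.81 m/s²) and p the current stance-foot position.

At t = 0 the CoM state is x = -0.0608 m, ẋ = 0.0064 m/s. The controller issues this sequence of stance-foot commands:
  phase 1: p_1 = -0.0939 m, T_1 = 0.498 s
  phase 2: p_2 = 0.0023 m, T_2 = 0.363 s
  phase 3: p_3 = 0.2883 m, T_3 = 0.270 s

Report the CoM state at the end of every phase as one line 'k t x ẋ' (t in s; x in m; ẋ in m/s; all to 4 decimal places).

1 0.4980 -0.0059 0.2581
2 0.8610 0.1038 0.4110
3 1.1310 0.1573 0.0092

phase 1: p=-0.0939, T=0.498, ωT=1.574825, cosh=2.518471, sinh=2.311427; start (x,ẋ)=(-0.060800, 0.006400) → end (x,ẋ)=(-0.005861, 0.258060)
phase 2: p=0.0023, T=0.363, ωT=1.147915, cosh=1.734456, sinh=1.417158; start (x,ẋ)=(-0.005861, 0.258060) → end (x,ẋ)=(0.103793, 0.411022)
phase 3: p=0.2883, T=0.270, ωT=0.853821, cosh=1.387194, sinh=0.961409; start (x,ẋ)=(0.103793, 0.411022) → end (x,ẋ)=(0.157313, 0.009219)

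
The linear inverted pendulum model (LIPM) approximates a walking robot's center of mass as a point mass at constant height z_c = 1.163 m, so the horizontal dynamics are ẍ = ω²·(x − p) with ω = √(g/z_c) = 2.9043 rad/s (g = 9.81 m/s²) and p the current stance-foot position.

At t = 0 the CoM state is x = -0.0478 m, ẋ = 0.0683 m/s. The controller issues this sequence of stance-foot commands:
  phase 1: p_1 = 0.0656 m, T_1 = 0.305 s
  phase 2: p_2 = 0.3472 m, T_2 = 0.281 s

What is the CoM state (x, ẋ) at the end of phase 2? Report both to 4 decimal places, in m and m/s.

phase 1: p=0.0656, T=0.305, ωT=0.885811, cosh=1.418665, sinh=1.006286; start (x,ẋ)=(-0.047800, 0.068300) → end (x,ẋ)=(-0.071612, -0.234523)
phase 2: p=0.3472, T=0.281, ωT=0.816108, cosh=1.351915, sinh=0.909766; start (x,ẋ)=(-0.071612, -0.234523) → end (x,ẋ)=(-0.292462, -1.423654)

x = -0.2925, ẋ = -1.4237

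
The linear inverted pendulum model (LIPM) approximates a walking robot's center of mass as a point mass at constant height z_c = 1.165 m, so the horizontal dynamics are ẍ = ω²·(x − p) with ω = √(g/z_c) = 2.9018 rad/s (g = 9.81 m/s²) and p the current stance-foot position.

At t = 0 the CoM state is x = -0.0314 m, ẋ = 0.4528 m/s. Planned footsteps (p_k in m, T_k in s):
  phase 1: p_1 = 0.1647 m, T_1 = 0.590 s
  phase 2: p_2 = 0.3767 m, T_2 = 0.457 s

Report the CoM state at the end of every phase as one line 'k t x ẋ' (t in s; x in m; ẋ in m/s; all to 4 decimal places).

phase 1: p=0.1647, T=0.590, ωT=1.712062, cosh=2.860434, sinh=2.679940; start (x,ẋ)=(-0.031400, 0.452800) → end (x,ẋ)=(0.021950, -0.229797)
phase 2: p=0.3767, T=0.457, ωT=1.326123, cosh=2.015958, sinh=1.750453; start (x,ẋ)=(0.021950, -0.229797) → end (x,ẋ)=(-0.477082, -2.265202)

1 0.5900 0.0219 -0.2298
2 1.0470 -0.4771 -2.2652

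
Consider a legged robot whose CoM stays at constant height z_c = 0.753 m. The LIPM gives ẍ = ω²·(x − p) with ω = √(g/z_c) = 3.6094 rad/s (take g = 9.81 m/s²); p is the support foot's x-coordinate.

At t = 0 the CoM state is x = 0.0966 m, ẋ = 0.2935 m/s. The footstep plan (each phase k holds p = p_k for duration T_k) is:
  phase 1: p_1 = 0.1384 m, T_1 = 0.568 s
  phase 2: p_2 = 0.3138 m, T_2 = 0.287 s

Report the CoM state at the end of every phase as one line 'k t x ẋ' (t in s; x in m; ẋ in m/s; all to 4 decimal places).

phase 1: p=0.1384, T=0.568, ωT=2.050139, cosh=3.948850, sinh=3.820133; start (x,ẋ)=(0.096600, 0.293500) → end (x,ẋ)=(0.283974, 0.582633)
phase 2: p=0.3138, T=0.287, ωT=1.035898, cosh=1.586271, sinh=1.231364; start (x,ẋ)=(0.283974, 0.582633) → end (x,ẋ)=(0.465256, 0.791652)

1 0.5680 0.2840 0.5826
2 0.8550 0.4653 0.7917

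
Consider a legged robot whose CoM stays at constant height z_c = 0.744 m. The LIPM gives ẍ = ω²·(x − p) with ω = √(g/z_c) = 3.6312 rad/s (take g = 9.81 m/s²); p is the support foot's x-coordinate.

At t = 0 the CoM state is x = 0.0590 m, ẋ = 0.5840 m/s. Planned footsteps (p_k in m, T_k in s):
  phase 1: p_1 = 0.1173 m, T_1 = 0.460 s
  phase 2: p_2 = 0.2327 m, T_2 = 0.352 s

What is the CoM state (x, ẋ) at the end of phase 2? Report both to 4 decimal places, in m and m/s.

x = 0.9818, ẋ = 2.8784

phase 1: p=0.1173, T=0.460, ωT=1.670352, cosh=2.751109, sinh=2.562929; start (x,ẋ)=(0.059000, 0.584000) → end (x,ẋ)=(0.369102, 1.064079)
phase 2: p=0.2327, T=0.352, ωT=1.278182, cosh=1.934326, sinh=1.655783; start (x,ẋ)=(0.369102, 1.064079) → end (x,ẋ)=(0.981753, 2.878388)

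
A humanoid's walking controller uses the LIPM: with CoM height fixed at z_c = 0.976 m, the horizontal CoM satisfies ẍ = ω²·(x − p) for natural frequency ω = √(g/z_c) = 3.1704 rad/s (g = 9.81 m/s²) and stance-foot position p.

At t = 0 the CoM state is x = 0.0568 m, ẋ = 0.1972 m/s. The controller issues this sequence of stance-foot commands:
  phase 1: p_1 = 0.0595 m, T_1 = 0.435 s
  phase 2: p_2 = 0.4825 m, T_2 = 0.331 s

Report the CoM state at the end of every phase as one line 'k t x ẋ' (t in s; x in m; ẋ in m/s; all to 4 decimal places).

1 0.4350 0.1695 0.4005
2 0.7660 0.1390 -0.6014

phase 1: p=0.0595, T=0.435, ωT=1.379124, cosh=2.111610, sinh=1.859811; start (x,ẋ)=(0.056800, 0.197200) → end (x,ẋ)=(0.169480, 0.400489)
phase 2: p=0.4825, T=0.331, ωT=1.049402, cosh=1.603045, sinh=1.252898; start (x,ẋ)=(0.169480, 0.400489) → end (x,ẋ)=(0.138982, -0.601374)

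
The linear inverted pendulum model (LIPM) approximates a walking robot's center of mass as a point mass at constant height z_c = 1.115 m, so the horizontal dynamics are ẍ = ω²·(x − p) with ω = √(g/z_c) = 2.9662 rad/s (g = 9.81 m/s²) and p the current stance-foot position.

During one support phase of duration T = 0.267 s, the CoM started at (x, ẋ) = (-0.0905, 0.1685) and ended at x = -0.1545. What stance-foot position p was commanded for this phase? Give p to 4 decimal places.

ωT = 2.9662·0.267 = 0.791975; cosh(ωT) = 1.330351, sinh(ωT) = 0.877402
x(T) = p + (x₀−p)·cosh(ωT) + (ẋ₀/ω)·sinh(ωT) ⇒ p·(1 − cosh) = x(T) − x₀·cosh − (ẋ₀/ω)·sinh
numerator   = -0.1545 − (-0.0905)·1.330351 − (0.1685/2.9662)·0.877402 = -0.083946
denominator = 1 − 1.330351 = -0.330351
p = -0.083946 / -0.330351 = 0.2541

p = 0.2541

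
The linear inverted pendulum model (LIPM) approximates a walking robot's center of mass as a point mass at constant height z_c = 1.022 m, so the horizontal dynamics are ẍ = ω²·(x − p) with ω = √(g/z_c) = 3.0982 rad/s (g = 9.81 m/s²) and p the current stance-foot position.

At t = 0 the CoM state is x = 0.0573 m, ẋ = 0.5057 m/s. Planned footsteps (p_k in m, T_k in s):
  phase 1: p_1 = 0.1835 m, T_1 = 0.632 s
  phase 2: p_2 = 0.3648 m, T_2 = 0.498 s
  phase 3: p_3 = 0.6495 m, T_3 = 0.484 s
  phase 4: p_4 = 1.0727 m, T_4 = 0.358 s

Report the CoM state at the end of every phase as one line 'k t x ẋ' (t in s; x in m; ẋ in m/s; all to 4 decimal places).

1 0.6320 0.2942 0.4697
2 1.1300 0.5306 0.6608
3 1.6140 0.8238 0.7699
4 1.9720 0.9902 0.2525

phase 1: p=0.1835, T=0.632, ωT=1.958062, cosh=3.613358, sinh=3.472227; start (x,ẋ)=(0.057300, 0.505700) → end (x,ẋ)=(0.294244, 0.469660)
phase 2: p=0.3648, T=0.498, ωT=1.542904, cosh=2.445957, sinh=2.232197; start (x,ẋ)=(0.294244, 0.469660) → end (x,ẋ)=(0.530605, 0.660818)
phase 3: p=0.6495, T=0.484, ωT=1.499529, cosh=2.351407, sinh=2.128171; start (x,ẋ)=(0.530605, 0.660818) → end (x,ẋ)=(0.823849, 0.769916)
phase 4: p=1.0727, T=0.358, ωT=1.109156, cosh=1.680817, sinh=1.350980; start (x,ẋ)=(0.823849, 0.769916) → end (x,ẋ)=(0.990151, 0.252495)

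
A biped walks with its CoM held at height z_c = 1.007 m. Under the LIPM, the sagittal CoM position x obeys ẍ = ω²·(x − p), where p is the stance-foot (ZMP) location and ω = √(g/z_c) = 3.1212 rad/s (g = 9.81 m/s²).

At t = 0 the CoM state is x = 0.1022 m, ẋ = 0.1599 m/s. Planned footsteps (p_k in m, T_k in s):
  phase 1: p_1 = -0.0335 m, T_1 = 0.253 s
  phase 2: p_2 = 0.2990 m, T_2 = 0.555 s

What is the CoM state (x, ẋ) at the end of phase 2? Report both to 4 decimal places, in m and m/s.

x = 0.4970, ẋ = 0.7803

phase 1: p=-0.0335, T=0.253, ωT=0.789664, cosh=1.328326, sinh=0.874329; start (x,ẋ)=(0.102200, 0.159900) → end (x,ẋ)=(0.191546, 0.582719)
phase 2: p=0.2990, T=0.555, ωT=1.732266, cosh=2.915167, sinh=2.738283; start (x,ẋ)=(0.191546, 0.582719) → end (x,ẋ)=(0.496983, 0.780342)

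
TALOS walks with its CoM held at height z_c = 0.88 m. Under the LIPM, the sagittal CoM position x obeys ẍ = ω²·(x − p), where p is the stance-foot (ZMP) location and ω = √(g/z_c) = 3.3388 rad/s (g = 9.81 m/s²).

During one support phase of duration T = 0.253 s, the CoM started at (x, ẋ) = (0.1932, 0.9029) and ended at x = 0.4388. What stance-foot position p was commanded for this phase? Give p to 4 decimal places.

p = 0.2222

ωT = 3.3388·0.253 = 0.844716; cosh(ωT) = 1.378498, sinh(ωT) = 0.948819
x(T) = p + (x₀−p)·cosh(ωT) + (ẋ₀/ω)·sinh(ωT) ⇒ p·(1 − cosh) = x(T) − x₀·cosh − (ẋ₀/ω)·sinh
numerator   = 0.4388 − (0.1932)·1.378498 − (0.9029/3.3388)·0.948819 = -0.084112
denominator = 1 − 1.378498 = -0.378498
p = -0.084112 / -0.378498 = 0.2222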